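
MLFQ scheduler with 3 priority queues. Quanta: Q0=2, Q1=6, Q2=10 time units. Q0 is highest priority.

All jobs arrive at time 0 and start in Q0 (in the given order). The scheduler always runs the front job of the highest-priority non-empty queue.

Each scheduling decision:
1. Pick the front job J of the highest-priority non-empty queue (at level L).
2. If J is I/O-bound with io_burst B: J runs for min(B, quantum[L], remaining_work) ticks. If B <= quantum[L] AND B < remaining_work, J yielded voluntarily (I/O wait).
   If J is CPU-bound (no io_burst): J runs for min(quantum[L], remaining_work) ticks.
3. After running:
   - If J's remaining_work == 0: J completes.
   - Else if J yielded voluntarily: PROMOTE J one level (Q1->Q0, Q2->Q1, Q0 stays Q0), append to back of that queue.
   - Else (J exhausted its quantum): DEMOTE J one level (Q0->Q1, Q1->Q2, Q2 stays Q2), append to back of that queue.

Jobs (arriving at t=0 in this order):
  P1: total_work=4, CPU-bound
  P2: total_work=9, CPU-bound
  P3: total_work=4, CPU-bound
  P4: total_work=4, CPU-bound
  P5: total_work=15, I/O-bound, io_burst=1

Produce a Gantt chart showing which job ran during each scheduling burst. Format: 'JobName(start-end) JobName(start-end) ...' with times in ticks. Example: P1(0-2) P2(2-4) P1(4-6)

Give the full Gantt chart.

Answer: P1(0-2) P2(2-4) P3(4-6) P4(6-8) P5(8-9) P5(9-10) P5(10-11) P5(11-12) P5(12-13) P5(13-14) P5(14-15) P5(15-16) P5(16-17) P5(17-18) P5(18-19) P5(19-20) P5(20-21) P5(21-22) P5(22-23) P1(23-25) P2(25-31) P3(31-33) P4(33-35) P2(35-36)

Derivation:
t=0-2: P1@Q0 runs 2, rem=2, quantum used, demote→Q1. Q0=[P2,P3,P4,P5] Q1=[P1] Q2=[]
t=2-4: P2@Q0 runs 2, rem=7, quantum used, demote→Q1. Q0=[P3,P4,P5] Q1=[P1,P2] Q2=[]
t=4-6: P3@Q0 runs 2, rem=2, quantum used, demote→Q1. Q0=[P4,P5] Q1=[P1,P2,P3] Q2=[]
t=6-8: P4@Q0 runs 2, rem=2, quantum used, demote→Q1. Q0=[P5] Q1=[P1,P2,P3,P4] Q2=[]
t=8-9: P5@Q0 runs 1, rem=14, I/O yield, promote→Q0. Q0=[P5] Q1=[P1,P2,P3,P4] Q2=[]
t=9-10: P5@Q0 runs 1, rem=13, I/O yield, promote→Q0. Q0=[P5] Q1=[P1,P2,P3,P4] Q2=[]
t=10-11: P5@Q0 runs 1, rem=12, I/O yield, promote→Q0. Q0=[P5] Q1=[P1,P2,P3,P4] Q2=[]
t=11-12: P5@Q0 runs 1, rem=11, I/O yield, promote→Q0. Q0=[P5] Q1=[P1,P2,P3,P4] Q2=[]
t=12-13: P5@Q0 runs 1, rem=10, I/O yield, promote→Q0. Q0=[P5] Q1=[P1,P2,P3,P4] Q2=[]
t=13-14: P5@Q0 runs 1, rem=9, I/O yield, promote→Q0. Q0=[P5] Q1=[P1,P2,P3,P4] Q2=[]
t=14-15: P5@Q0 runs 1, rem=8, I/O yield, promote→Q0. Q0=[P5] Q1=[P1,P2,P3,P4] Q2=[]
t=15-16: P5@Q0 runs 1, rem=7, I/O yield, promote→Q0. Q0=[P5] Q1=[P1,P2,P3,P4] Q2=[]
t=16-17: P5@Q0 runs 1, rem=6, I/O yield, promote→Q0. Q0=[P5] Q1=[P1,P2,P3,P4] Q2=[]
t=17-18: P5@Q0 runs 1, rem=5, I/O yield, promote→Q0. Q0=[P5] Q1=[P1,P2,P3,P4] Q2=[]
t=18-19: P5@Q0 runs 1, rem=4, I/O yield, promote→Q0. Q0=[P5] Q1=[P1,P2,P3,P4] Q2=[]
t=19-20: P5@Q0 runs 1, rem=3, I/O yield, promote→Q0. Q0=[P5] Q1=[P1,P2,P3,P4] Q2=[]
t=20-21: P5@Q0 runs 1, rem=2, I/O yield, promote→Q0. Q0=[P5] Q1=[P1,P2,P3,P4] Q2=[]
t=21-22: P5@Q0 runs 1, rem=1, I/O yield, promote→Q0. Q0=[P5] Q1=[P1,P2,P3,P4] Q2=[]
t=22-23: P5@Q0 runs 1, rem=0, completes. Q0=[] Q1=[P1,P2,P3,P4] Q2=[]
t=23-25: P1@Q1 runs 2, rem=0, completes. Q0=[] Q1=[P2,P3,P4] Q2=[]
t=25-31: P2@Q1 runs 6, rem=1, quantum used, demote→Q2. Q0=[] Q1=[P3,P4] Q2=[P2]
t=31-33: P3@Q1 runs 2, rem=0, completes. Q0=[] Q1=[P4] Q2=[P2]
t=33-35: P4@Q1 runs 2, rem=0, completes. Q0=[] Q1=[] Q2=[P2]
t=35-36: P2@Q2 runs 1, rem=0, completes. Q0=[] Q1=[] Q2=[]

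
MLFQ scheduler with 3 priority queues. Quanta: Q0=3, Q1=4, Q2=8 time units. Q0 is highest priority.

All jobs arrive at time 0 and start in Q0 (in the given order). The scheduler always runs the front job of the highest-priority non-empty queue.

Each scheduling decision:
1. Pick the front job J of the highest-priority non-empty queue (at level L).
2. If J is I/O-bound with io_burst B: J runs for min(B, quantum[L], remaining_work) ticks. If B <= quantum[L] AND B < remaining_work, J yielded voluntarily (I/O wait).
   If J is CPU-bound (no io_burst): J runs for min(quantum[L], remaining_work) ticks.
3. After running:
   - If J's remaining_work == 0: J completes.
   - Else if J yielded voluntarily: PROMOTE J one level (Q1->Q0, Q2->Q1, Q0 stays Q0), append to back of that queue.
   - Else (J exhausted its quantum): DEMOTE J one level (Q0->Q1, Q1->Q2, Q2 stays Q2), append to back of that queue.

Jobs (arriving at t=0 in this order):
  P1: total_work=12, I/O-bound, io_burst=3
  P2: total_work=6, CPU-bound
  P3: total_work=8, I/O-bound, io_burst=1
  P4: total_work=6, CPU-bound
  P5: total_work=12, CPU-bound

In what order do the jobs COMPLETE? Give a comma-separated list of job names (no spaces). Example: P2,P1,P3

t=0-3: P1@Q0 runs 3, rem=9, I/O yield, promote→Q0. Q0=[P2,P3,P4,P5,P1] Q1=[] Q2=[]
t=3-6: P2@Q0 runs 3, rem=3, quantum used, demote→Q1. Q0=[P3,P4,P5,P1] Q1=[P2] Q2=[]
t=6-7: P3@Q0 runs 1, rem=7, I/O yield, promote→Q0. Q0=[P4,P5,P1,P3] Q1=[P2] Q2=[]
t=7-10: P4@Q0 runs 3, rem=3, quantum used, demote→Q1. Q0=[P5,P1,P3] Q1=[P2,P4] Q2=[]
t=10-13: P5@Q0 runs 3, rem=9, quantum used, demote→Q1. Q0=[P1,P3] Q1=[P2,P4,P5] Q2=[]
t=13-16: P1@Q0 runs 3, rem=6, I/O yield, promote→Q0. Q0=[P3,P1] Q1=[P2,P4,P5] Q2=[]
t=16-17: P3@Q0 runs 1, rem=6, I/O yield, promote→Q0. Q0=[P1,P3] Q1=[P2,P4,P5] Q2=[]
t=17-20: P1@Q0 runs 3, rem=3, I/O yield, promote→Q0. Q0=[P3,P1] Q1=[P2,P4,P5] Q2=[]
t=20-21: P3@Q0 runs 1, rem=5, I/O yield, promote→Q0. Q0=[P1,P3] Q1=[P2,P4,P5] Q2=[]
t=21-24: P1@Q0 runs 3, rem=0, completes. Q0=[P3] Q1=[P2,P4,P5] Q2=[]
t=24-25: P3@Q0 runs 1, rem=4, I/O yield, promote→Q0. Q0=[P3] Q1=[P2,P4,P5] Q2=[]
t=25-26: P3@Q0 runs 1, rem=3, I/O yield, promote→Q0. Q0=[P3] Q1=[P2,P4,P5] Q2=[]
t=26-27: P3@Q0 runs 1, rem=2, I/O yield, promote→Q0. Q0=[P3] Q1=[P2,P4,P5] Q2=[]
t=27-28: P3@Q0 runs 1, rem=1, I/O yield, promote→Q0. Q0=[P3] Q1=[P2,P4,P5] Q2=[]
t=28-29: P3@Q0 runs 1, rem=0, completes. Q0=[] Q1=[P2,P4,P5] Q2=[]
t=29-32: P2@Q1 runs 3, rem=0, completes. Q0=[] Q1=[P4,P5] Q2=[]
t=32-35: P4@Q1 runs 3, rem=0, completes. Q0=[] Q1=[P5] Q2=[]
t=35-39: P5@Q1 runs 4, rem=5, quantum used, demote→Q2. Q0=[] Q1=[] Q2=[P5]
t=39-44: P5@Q2 runs 5, rem=0, completes. Q0=[] Q1=[] Q2=[]

Answer: P1,P3,P2,P4,P5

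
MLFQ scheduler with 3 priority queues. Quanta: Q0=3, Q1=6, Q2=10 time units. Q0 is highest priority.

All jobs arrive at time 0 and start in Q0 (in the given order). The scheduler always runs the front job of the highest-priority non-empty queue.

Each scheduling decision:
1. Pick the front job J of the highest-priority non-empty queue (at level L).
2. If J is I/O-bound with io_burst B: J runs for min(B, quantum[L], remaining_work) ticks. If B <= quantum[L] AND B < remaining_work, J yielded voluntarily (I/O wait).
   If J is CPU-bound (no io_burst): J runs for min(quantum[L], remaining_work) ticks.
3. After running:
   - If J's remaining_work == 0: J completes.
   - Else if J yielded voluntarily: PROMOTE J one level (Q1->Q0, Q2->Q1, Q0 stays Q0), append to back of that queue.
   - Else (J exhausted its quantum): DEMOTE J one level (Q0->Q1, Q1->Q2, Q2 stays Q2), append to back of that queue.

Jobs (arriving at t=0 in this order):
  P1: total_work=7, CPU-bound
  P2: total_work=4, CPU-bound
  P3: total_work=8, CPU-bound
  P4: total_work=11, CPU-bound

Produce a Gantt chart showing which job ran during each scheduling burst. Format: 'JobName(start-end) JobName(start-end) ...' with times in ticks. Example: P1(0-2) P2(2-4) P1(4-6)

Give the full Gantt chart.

Answer: P1(0-3) P2(3-6) P3(6-9) P4(9-12) P1(12-16) P2(16-17) P3(17-22) P4(22-28) P4(28-30)

Derivation:
t=0-3: P1@Q0 runs 3, rem=4, quantum used, demote→Q1. Q0=[P2,P3,P4] Q1=[P1] Q2=[]
t=3-6: P2@Q0 runs 3, rem=1, quantum used, demote→Q1. Q0=[P3,P4] Q1=[P1,P2] Q2=[]
t=6-9: P3@Q0 runs 3, rem=5, quantum used, demote→Q1. Q0=[P4] Q1=[P1,P2,P3] Q2=[]
t=9-12: P4@Q0 runs 3, rem=8, quantum used, demote→Q1. Q0=[] Q1=[P1,P2,P3,P4] Q2=[]
t=12-16: P1@Q1 runs 4, rem=0, completes. Q0=[] Q1=[P2,P3,P4] Q2=[]
t=16-17: P2@Q1 runs 1, rem=0, completes. Q0=[] Q1=[P3,P4] Q2=[]
t=17-22: P3@Q1 runs 5, rem=0, completes. Q0=[] Q1=[P4] Q2=[]
t=22-28: P4@Q1 runs 6, rem=2, quantum used, demote→Q2. Q0=[] Q1=[] Q2=[P4]
t=28-30: P4@Q2 runs 2, rem=0, completes. Q0=[] Q1=[] Q2=[]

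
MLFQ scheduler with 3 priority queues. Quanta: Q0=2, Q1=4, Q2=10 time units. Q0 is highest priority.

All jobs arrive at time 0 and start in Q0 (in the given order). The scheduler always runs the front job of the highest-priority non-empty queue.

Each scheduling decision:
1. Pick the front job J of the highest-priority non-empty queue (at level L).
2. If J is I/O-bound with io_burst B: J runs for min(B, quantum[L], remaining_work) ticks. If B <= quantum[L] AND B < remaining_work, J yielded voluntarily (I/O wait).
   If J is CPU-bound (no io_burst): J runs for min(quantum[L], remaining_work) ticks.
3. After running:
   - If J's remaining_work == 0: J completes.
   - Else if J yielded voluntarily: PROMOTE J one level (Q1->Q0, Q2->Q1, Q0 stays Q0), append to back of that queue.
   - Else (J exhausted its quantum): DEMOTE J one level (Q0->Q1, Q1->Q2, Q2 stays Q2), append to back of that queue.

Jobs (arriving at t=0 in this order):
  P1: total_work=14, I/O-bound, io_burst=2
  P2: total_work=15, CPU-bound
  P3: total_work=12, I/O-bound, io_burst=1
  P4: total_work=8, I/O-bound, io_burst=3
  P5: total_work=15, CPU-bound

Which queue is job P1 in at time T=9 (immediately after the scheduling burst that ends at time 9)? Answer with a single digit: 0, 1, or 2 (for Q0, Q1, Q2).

t=0-2: P1@Q0 runs 2, rem=12, I/O yield, promote→Q0. Q0=[P2,P3,P4,P5,P1] Q1=[] Q2=[]
t=2-4: P2@Q0 runs 2, rem=13, quantum used, demote→Q1. Q0=[P3,P4,P5,P1] Q1=[P2] Q2=[]
t=4-5: P3@Q0 runs 1, rem=11, I/O yield, promote→Q0. Q0=[P4,P5,P1,P3] Q1=[P2] Q2=[]
t=5-7: P4@Q0 runs 2, rem=6, quantum used, demote→Q1. Q0=[P5,P1,P3] Q1=[P2,P4] Q2=[]
t=7-9: P5@Q0 runs 2, rem=13, quantum used, demote→Q1. Q0=[P1,P3] Q1=[P2,P4,P5] Q2=[]
t=9-11: P1@Q0 runs 2, rem=10, I/O yield, promote→Q0. Q0=[P3,P1] Q1=[P2,P4,P5] Q2=[]
t=11-12: P3@Q0 runs 1, rem=10, I/O yield, promote→Q0. Q0=[P1,P3] Q1=[P2,P4,P5] Q2=[]
t=12-14: P1@Q0 runs 2, rem=8, I/O yield, promote→Q0. Q0=[P3,P1] Q1=[P2,P4,P5] Q2=[]
t=14-15: P3@Q0 runs 1, rem=9, I/O yield, promote→Q0. Q0=[P1,P3] Q1=[P2,P4,P5] Q2=[]
t=15-17: P1@Q0 runs 2, rem=6, I/O yield, promote→Q0. Q0=[P3,P1] Q1=[P2,P4,P5] Q2=[]
t=17-18: P3@Q0 runs 1, rem=8, I/O yield, promote→Q0. Q0=[P1,P3] Q1=[P2,P4,P5] Q2=[]
t=18-20: P1@Q0 runs 2, rem=4, I/O yield, promote→Q0. Q0=[P3,P1] Q1=[P2,P4,P5] Q2=[]
t=20-21: P3@Q0 runs 1, rem=7, I/O yield, promote→Q0. Q0=[P1,P3] Q1=[P2,P4,P5] Q2=[]
t=21-23: P1@Q0 runs 2, rem=2, I/O yield, promote→Q0. Q0=[P3,P1] Q1=[P2,P4,P5] Q2=[]
t=23-24: P3@Q0 runs 1, rem=6, I/O yield, promote→Q0. Q0=[P1,P3] Q1=[P2,P4,P5] Q2=[]
t=24-26: P1@Q0 runs 2, rem=0, completes. Q0=[P3] Q1=[P2,P4,P5] Q2=[]
t=26-27: P3@Q0 runs 1, rem=5, I/O yield, promote→Q0. Q0=[P3] Q1=[P2,P4,P5] Q2=[]
t=27-28: P3@Q0 runs 1, rem=4, I/O yield, promote→Q0. Q0=[P3] Q1=[P2,P4,P5] Q2=[]
t=28-29: P3@Q0 runs 1, rem=3, I/O yield, promote→Q0. Q0=[P3] Q1=[P2,P4,P5] Q2=[]
t=29-30: P3@Q0 runs 1, rem=2, I/O yield, promote→Q0. Q0=[P3] Q1=[P2,P4,P5] Q2=[]
t=30-31: P3@Q0 runs 1, rem=1, I/O yield, promote→Q0. Q0=[P3] Q1=[P2,P4,P5] Q2=[]
t=31-32: P3@Q0 runs 1, rem=0, completes. Q0=[] Q1=[P2,P4,P5] Q2=[]
t=32-36: P2@Q1 runs 4, rem=9, quantum used, demote→Q2. Q0=[] Q1=[P4,P5] Q2=[P2]
t=36-39: P4@Q1 runs 3, rem=3, I/O yield, promote→Q0. Q0=[P4] Q1=[P5] Q2=[P2]
t=39-41: P4@Q0 runs 2, rem=1, quantum used, demote→Q1. Q0=[] Q1=[P5,P4] Q2=[P2]
t=41-45: P5@Q1 runs 4, rem=9, quantum used, demote→Q2. Q0=[] Q1=[P4] Q2=[P2,P5]
t=45-46: P4@Q1 runs 1, rem=0, completes. Q0=[] Q1=[] Q2=[P2,P5]
t=46-55: P2@Q2 runs 9, rem=0, completes. Q0=[] Q1=[] Q2=[P5]
t=55-64: P5@Q2 runs 9, rem=0, completes. Q0=[] Q1=[] Q2=[]

Answer: 0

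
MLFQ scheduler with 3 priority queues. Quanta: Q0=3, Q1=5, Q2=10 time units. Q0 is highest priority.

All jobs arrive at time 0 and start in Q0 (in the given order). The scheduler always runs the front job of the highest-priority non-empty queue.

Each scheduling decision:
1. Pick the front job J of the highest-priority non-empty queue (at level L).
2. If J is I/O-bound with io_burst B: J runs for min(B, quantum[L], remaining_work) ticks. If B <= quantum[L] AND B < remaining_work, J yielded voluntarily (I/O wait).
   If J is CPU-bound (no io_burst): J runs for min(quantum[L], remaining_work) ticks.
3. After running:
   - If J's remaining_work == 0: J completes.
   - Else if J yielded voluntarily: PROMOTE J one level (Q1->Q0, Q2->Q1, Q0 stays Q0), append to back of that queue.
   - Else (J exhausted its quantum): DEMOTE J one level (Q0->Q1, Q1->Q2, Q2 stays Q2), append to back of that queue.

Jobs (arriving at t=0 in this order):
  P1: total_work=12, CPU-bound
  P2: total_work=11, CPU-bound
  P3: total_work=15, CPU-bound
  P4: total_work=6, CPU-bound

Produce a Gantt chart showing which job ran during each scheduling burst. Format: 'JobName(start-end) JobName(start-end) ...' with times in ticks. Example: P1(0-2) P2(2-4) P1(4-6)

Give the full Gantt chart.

Answer: P1(0-3) P2(3-6) P3(6-9) P4(9-12) P1(12-17) P2(17-22) P3(22-27) P4(27-30) P1(30-34) P2(34-37) P3(37-44)

Derivation:
t=0-3: P1@Q0 runs 3, rem=9, quantum used, demote→Q1. Q0=[P2,P3,P4] Q1=[P1] Q2=[]
t=3-6: P2@Q0 runs 3, rem=8, quantum used, demote→Q1. Q0=[P3,P4] Q1=[P1,P2] Q2=[]
t=6-9: P3@Q0 runs 3, rem=12, quantum used, demote→Q1. Q0=[P4] Q1=[P1,P2,P3] Q2=[]
t=9-12: P4@Q0 runs 3, rem=3, quantum used, demote→Q1. Q0=[] Q1=[P1,P2,P3,P4] Q2=[]
t=12-17: P1@Q1 runs 5, rem=4, quantum used, demote→Q2. Q0=[] Q1=[P2,P3,P4] Q2=[P1]
t=17-22: P2@Q1 runs 5, rem=3, quantum used, demote→Q2. Q0=[] Q1=[P3,P4] Q2=[P1,P2]
t=22-27: P3@Q1 runs 5, rem=7, quantum used, demote→Q2. Q0=[] Q1=[P4] Q2=[P1,P2,P3]
t=27-30: P4@Q1 runs 3, rem=0, completes. Q0=[] Q1=[] Q2=[P1,P2,P3]
t=30-34: P1@Q2 runs 4, rem=0, completes. Q0=[] Q1=[] Q2=[P2,P3]
t=34-37: P2@Q2 runs 3, rem=0, completes. Q0=[] Q1=[] Q2=[P3]
t=37-44: P3@Q2 runs 7, rem=0, completes. Q0=[] Q1=[] Q2=[]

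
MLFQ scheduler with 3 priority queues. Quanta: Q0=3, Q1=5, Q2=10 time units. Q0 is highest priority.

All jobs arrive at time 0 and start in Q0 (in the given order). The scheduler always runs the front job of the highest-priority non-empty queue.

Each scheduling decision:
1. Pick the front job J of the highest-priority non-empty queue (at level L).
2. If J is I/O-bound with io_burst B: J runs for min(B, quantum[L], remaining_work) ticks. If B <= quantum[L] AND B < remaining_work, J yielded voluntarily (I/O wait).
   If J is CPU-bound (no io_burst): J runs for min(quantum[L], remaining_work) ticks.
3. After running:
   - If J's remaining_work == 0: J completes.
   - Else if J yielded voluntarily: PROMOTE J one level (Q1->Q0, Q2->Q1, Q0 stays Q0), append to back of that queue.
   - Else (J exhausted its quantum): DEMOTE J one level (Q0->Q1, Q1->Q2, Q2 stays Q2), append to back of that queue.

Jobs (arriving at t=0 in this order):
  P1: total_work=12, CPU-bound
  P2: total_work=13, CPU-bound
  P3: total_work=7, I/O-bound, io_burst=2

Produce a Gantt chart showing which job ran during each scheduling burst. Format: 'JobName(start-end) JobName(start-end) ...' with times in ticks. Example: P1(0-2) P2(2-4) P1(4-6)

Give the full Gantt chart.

Answer: P1(0-3) P2(3-6) P3(6-8) P3(8-10) P3(10-12) P3(12-13) P1(13-18) P2(18-23) P1(23-27) P2(27-32)

Derivation:
t=0-3: P1@Q0 runs 3, rem=9, quantum used, demote→Q1. Q0=[P2,P3] Q1=[P1] Q2=[]
t=3-6: P2@Q0 runs 3, rem=10, quantum used, demote→Q1. Q0=[P3] Q1=[P1,P2] Q2=[]
t=6-8: P3@Q0 runs 2, rem=5, I/O yield, promote→Q0. Q0=[P3] Q1=[P1,P2] Q2=[]
t=8-10: P3@Q0 runs 2, rem=3, I/O yield, promote→Q0. Q0=[P3] Q1=[P1,P2] Q2=[]
t=10-12: P3@Q0 runs 2, rem=1, I/O yield, promote→Q0. Q0=[P3] Q1=[P1,P2] Q2=[]
t=12-13: P3@Q0 runs 1, rem=0, completes. Q0=[] Q1=[P1,P2] Q2=[]
t=13-18: P1@Q1 runs 5, rem=4, quantum used, demote→Q2. Q0=[] Q1=[P2] Q2=[P1]
t=18-23: P2@Q1 runs 5, rem=5, quantum used, demote→Q2. Q0=[] Q1=[] Q2=[P1,P2]
t=23-27: P1@Q2 runs 4, rem=0, completes. Q0=[] Q1=[] Q2=[P2]
t=27-32: P2@Q2 runs 5, rem=0, completes. Q0=[] Q1=[] Q2=[]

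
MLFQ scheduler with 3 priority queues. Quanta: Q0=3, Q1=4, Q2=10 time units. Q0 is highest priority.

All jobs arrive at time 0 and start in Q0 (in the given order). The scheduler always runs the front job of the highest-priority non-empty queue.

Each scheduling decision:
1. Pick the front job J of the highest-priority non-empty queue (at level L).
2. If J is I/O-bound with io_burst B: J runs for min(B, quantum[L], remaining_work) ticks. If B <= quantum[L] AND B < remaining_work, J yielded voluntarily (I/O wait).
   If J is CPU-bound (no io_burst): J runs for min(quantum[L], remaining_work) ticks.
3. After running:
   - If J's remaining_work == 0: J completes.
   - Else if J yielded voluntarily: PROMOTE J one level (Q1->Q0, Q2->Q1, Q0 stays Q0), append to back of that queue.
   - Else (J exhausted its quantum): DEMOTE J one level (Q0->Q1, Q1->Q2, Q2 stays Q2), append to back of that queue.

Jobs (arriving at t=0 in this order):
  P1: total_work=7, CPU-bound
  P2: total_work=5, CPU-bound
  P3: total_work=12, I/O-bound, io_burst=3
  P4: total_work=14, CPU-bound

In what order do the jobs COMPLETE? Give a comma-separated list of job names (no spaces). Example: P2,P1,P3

Answer: P3,P1,P2,P4

Derivation:
t=0-3: P1@Q0 runs 3, rem=4, quantum used, demote→Q1. Q0=[P2,P3,P4] Q1=[P1] Q2=[]
t=3-6: P2@Q0 runs 3, rem=2, quantum used, demote→Q1. Q0=[P3,P4] Q1=[P1,P2] Q2=[]
t=6-9: P3@Q0 runs 3, rem=9, I/O yield, promote→Q0. Q0=[P4,P3] Q1=[P1,P2] Q2=[]
t=9-12: P4@Q0 runs 3, rem=11, quantum used, demote→Q1. Q0=[P3] Q1=[P1,P2,P4] Q2=[]
t=12-15: P3@Q0 runs 3, rem=6, I/O yield, promote→Q0. Q0=[P3] Q1=[P1,P2,P4] Q2=[]
t=15-18: P3@Q0 runs 3, rem=3, I/O yield, promote→Q0. Q0=[P3] Q1=[P1,P2,P4] Q2=[]
t=18-21: P3@Q0 runs 3, rem=0, completes. Q0=[] Q1=[P1,P2,P4] Q2=[]
t=21-25: P1@Q1 runs 4, rem=0, completes. Q0=[] Q1=[P2,P4] Q2=[]
t=25-27: P2@Q1 runs 2, rem=0, completes. Q0=[] Q1=[P4] Q2=[]
t=27-31: P4@Q1 runs 4, rem=7, quantum used, demote→Q2. Q0=[] Q1=[] Q2=[P4]
t=31-38: P4@Q2 runs 7, rem=0, completes. Q0=[] Q1=[] Q2=[]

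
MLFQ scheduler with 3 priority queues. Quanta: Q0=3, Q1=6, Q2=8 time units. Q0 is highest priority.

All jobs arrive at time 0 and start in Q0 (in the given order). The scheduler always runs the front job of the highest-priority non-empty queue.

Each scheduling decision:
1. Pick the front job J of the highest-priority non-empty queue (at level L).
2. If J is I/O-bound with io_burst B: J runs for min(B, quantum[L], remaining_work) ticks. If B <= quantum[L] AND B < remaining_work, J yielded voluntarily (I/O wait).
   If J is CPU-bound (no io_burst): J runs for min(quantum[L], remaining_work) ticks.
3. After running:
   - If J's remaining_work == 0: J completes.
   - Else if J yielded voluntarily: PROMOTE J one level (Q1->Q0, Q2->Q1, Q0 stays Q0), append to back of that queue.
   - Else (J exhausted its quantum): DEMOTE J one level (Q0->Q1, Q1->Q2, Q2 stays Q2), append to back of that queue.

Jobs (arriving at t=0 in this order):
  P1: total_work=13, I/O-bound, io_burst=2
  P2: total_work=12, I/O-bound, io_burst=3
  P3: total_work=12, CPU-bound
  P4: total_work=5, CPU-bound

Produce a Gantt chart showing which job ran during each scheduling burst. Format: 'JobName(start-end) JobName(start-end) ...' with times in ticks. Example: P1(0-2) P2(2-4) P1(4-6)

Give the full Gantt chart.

t=0-2: P1@Q0 runs 2, rem=11, I/O yield, promote→Q0. Q0=[P2,P3,P4,P1] Q1=[] Q2=[]
t=2-5: P2@Q0 runs 3, rem=9, I/O yield, promote→Q0. Q0=[P3,P4,P1,P2] Q1=[] Q2=[]
t=5-8: P3@Q0 runs 3, rem=9, quantum used, demote→Q1. Q0=[P4,P1,P2] Q1=[P3] Q2=[]
t=8-11: P4@Q0 runs 3, rem=2, quantum used, demote→Q1. Q0=[P1,P2] Q1=[P3,P4] Q2=[]
t=11-13: P1@Q0 runs 2, rem=9, I/O yield, promote→Q0. Q0=[P2,P1] Q1=[P3,P4] Q2=[]
t=13-16: P2@Q0 runs 3, rem=6, I/O yield, promote→Q0. Q0=[P1,P2] Q1=[P3,P4] Q2=[]
t=16-18: P1@Q0 runs 2, rem=7, I/O yield, promote→Q0. Q0=[P2,P1] Q1=[P3,P4] Q2=[]
t=18-21: P2@Q0 runs 3, rem=3, I/O yield, promote→Q0. Q0=[P1,P2] Q1=[P3,P4] Q2=[]
t=21-23: P1@Q0 runs 2, rem=5, I/O yield, promote→Q0. Q0=[P2,P1] Q1=[P3,P4] Q2=[]
t=23-26: P2@Q0 runs 3, rem=0, completes. Q0=[P1] Q1=[P3,P4] Q2=[]
t=26-28: P1@Q0 runs 2, rem=3, I/O yield, promote→Q0. Q0=[P1] Q1=[P3,P4] Q2=[]
t=28-30: P1@Q0 runs 2, rem=1, I/O yield, promote→Q0. Q0=[P1] Q1=[P3,P4] Q2=[]
t=30-31: P1@Q0 runs 1, rem=0, completes. Q0=[] Q1=[P3,P4] Q2=[]
t=31-37: P3@Q1 runs 6, rem=3, quantum used, demote→Q2. Q0=[] Q1=[P4] Q2=[P3]
t=37-39: P4@Q1 runs 2, rem=0, completes. Q0=[] Q1=[] Q2=[P3]
t=39-42: P3@Q2 runs 3, rem=0, completes. Q0=[] Q1=[] Q2=[]

Answer: P1(0-2) P2(2-5) P3(5-8) P4(8-11) P1(11-13) P2(13-16) P1(16-18) P2(18-21) P1(21-23) P2(23-26) P1(26-28) P1(28-30) P1(30-31) P3(31-37) P4(37-39) P3(39-42)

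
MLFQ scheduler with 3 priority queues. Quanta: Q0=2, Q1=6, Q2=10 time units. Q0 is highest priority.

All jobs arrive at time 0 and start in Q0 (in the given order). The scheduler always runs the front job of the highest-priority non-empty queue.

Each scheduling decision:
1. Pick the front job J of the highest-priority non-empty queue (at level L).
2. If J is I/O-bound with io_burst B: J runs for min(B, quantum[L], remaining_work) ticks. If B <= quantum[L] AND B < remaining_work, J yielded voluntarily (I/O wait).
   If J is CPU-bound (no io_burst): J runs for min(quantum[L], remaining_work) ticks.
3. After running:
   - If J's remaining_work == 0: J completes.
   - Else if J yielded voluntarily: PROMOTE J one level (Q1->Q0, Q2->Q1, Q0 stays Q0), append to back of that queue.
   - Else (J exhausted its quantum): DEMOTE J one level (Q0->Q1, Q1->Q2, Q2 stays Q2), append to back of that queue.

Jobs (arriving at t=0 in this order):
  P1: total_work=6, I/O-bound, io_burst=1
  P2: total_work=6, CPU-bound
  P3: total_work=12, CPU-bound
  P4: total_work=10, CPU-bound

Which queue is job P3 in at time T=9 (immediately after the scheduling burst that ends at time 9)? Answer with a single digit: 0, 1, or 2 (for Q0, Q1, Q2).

t=0-1: P1@Q0 runs 1, rem=5, I/O yield, promote→Q0. Q0=[P2,P3,P4,P1] Q1=[] Q2=[]
t=1-3: P2@Q0 runs 2, rem=4, quantum used, demote→Q1. Q0=[P3,P4,P1] Q1=[P2] Q2=[]
t=3-5: P3@Q0 runs 2, rem=10, quantum used, demote→Q1. Q0=[P4,P1] Q1=[P2,P3] Q2=[]
t=5-7: P4@Q0 runs 2, rem=8, quantum used, demote→Q1. Q0=[P1] Q1=[P2,P3,P4] Q2=[]
t=7-8: P1@Q0 runs 1, rem=4, I/O yield, promote→Q0. Q0=[P1] Q1=[P2,P3,P4] Q2=[]
t=8-9: P1@Q0 runs 1, rem=3, I/O yield, promote→Q0. Q0=[P1] Q1=[P2,P3,P4] Q2=[]
t=9-10: P1@Q0 runs 1, rem=2, I/O yield, promote→Q0. Q0=[P1] Q1=[P2,P3,P4] Q2=[]
t=10-11: P1@Q0 runs 1, rem=1, I/O yield, promote→Q0. Q0=[P1] Q1=[P2,P3,P4] Q2=[]
t=11-12: P1@Q0 runs 1, rem=0, completes. Q0=[] Q1=[P2,P3,P4] Q2=[]
t=12-16: P2@Q1 runs 4, rem=0, completes. Q0=[] Q1=[P3,P4] Q2=[]
t=16-22: P3@Q1 runs 6, rem=4, quantum used, demote→Q2. Q0=[] Q1=[P4] Q2=[P3]
t=22-28: P4@Q1 runs 6, rem=2, quantum used, demote→Q2. Q0=[] Q1=[] Q2=[P3,P4]
t=28-32: P3@Q2 runs 4, rem=0, completes. Q0=[] Q1=[] Q2=[P4]
t=32-34: P4@Q2 runs 2, rem=0, completes. Q0=[] Q1=[] Q2=[]

Answer: 1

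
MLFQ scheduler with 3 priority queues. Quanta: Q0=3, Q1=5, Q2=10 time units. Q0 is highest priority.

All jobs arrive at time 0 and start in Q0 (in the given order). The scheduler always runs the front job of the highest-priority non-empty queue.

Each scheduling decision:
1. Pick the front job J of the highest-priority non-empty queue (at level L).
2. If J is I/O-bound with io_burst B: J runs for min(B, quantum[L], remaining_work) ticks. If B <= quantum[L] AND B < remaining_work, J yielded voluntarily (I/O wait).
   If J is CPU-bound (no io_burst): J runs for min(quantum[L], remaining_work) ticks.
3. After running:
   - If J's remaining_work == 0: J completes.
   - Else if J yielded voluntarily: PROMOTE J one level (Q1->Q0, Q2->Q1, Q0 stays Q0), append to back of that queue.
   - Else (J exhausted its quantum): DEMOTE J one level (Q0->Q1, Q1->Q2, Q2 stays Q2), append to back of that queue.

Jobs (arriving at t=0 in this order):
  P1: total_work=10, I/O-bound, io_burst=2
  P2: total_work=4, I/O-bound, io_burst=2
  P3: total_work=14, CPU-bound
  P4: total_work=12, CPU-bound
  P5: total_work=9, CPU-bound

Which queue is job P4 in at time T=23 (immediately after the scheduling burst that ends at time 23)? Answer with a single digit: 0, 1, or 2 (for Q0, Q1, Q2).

Answer: 1

Derivation:
t=0-2: P1@Q0 runs 2, rem=8, I/O yield, promote→Q0. Q0=[P2,P3,P4,P5,P1] Q1=[] Q2=[]
t=2-4: P2@Q0 runs 2, rem=2, I/O yield, promote→Q0. Q0=[P3,P4,P5,P1,P2] Q1=[] Q2=[]
t=4-7: P3@Q0 runs 3, rem=11, quantum used, demote→Q1. Q0=[P4,P5,P1,P2] Q1=[P3] Q2=[]
t=7-10: P4@Q0 runs 3, rem=9, quantum used, demote→Q1. Q0=[P5,P1,P2] Q1=[P3,P4] Q2=[]
t=10-13: P5@Q0 runs 3, rem=6, quantum used, demote→Q1. Q0=[P1,P2] Q1=[P3,P4,P5] Q2=[]
t=13-15: P1@Q0 runs 2, rem=6, I/O yield, promote→Q0. Q0=[P2,P1] Q1=[P3,P4,P5] Q2=[]
t=15-17: P2@Q0 runs 2, rem=0, completes. Q0=[P1] Q1=[P3,P4,P5] Q2=[]
t=17-19: P1@Q0 runs 2, rem=4, I/O yield, promote→Q0. Q0=[P1] Q1=[P3,P4,P5] Q2=[]
t=19-21: P1@Q0 runs 2, rem=2, I/O yield, promote→Q0. Q0=[P1] Q1=[P3,P4,P5] Q2=[]
t=21-23: P1@Q0 runs 2, rem=0, completes. Q0=[] Q1=[P3,P4,P5] Q2=[]
t=23-28: P3@Q1 runs 5, rem=6, quantum used, demote→Q2. Q0=[] Q1=[P4,P5] Q2=[P3]
t=28-33: P4@Q1 runs 5, rem=4, quantum used, demote→Q2. Q0=[] Q1=[P5] Q2=[P3,P4]
t=33-38: P5@Q1 runs 5, rem=1, quantum used, demote→Q2. Q0=[] Q1=[] Q2=[P3,P4,P5]
t=38-44: P3@Q2 runs 6, rem=0, completes. Q0=[] Q1=[] Q2=[P4,P5]
t=44-48: P4@Q2 runs 4, rem=0, completes. Q0=[] Q1=[] Q2=[P5]
t=48-49: P5@Q2 runs 1, rem=0, completes. Q0=[] Q1=[] Q2=[]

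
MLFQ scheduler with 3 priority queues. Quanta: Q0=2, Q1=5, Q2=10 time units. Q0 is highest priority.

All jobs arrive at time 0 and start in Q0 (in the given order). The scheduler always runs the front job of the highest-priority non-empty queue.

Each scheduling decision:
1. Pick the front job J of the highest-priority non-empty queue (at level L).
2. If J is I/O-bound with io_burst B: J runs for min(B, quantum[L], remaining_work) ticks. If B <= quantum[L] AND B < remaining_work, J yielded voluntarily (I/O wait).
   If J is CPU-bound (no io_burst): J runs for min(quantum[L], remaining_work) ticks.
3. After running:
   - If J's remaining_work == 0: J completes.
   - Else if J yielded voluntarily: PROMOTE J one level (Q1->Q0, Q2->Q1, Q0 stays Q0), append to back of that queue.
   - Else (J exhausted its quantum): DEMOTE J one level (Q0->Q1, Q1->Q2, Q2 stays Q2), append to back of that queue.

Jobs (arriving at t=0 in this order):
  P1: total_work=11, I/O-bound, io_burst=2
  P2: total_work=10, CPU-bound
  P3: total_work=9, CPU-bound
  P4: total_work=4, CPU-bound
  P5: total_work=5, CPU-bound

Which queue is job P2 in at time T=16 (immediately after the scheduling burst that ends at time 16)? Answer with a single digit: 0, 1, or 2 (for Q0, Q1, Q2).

Answer: 1

Derivation:
t=0-2: P1@Q0 runs 2, rem=9, I/O yield, promote→Q0. Q0=[P2,P3,P4,P5,P1] Q1=[] Q2=[]
t=2-4: P2@Q0 runs 2, rem=8, quantum used, demote→Q1. Q0=[P3,P4,P5,P1] Q1=[P2] Q2=[]
t=4-6: P3@Q0 runs 2, rem=7, quantum used, demote→Q1. Q0=[P4,P5,P1] Q1=[P2,P3] Q2=[]
t=6-8: P4@Q0 runs 2, rem=2, quantum used, demote→Q1. Q0=[P5,P1] Q1=[P2,P3,P4] Q2=[]
t=8-10: P5@Q0 runs 2, rem=3, quantum used, demote→Q1. Q0=[P1] Q1=[P2,P3,P4,P5] Q2=[]
t=10-12: P1@Q0 runs 2, rem=7, I/O yield, promote→Q0. Q0=[P1] Q1=[P2,P3,P4,P5] Q2=[]
t=12-14: P1@Q0 runs 2, rem=5, I/O yield, promote→Q0. Q0=[P1] Q1=[P2,P3,P4,P5] Q2=[]
t=14-16: P1@Q0 runs 2, rem=3, I/O yield, promote→Q0. Q0=[P1] Q1=[P2,P3,P4,P5] Q2=[]
t=16-18: P1@Q0 runs 2, rem=1, I/O yield, promote→Q0. Q0=[P1] Q1=[P2,P3,P4,P5] Q2=[]
t=18-19: P1@Q0 runs 1, rem=0, completes. Q0=[] Q1=[P2,P3,P4,P5] Q2=[]
t=19-24: P2@Q1 runs 5, rem=3, quantum used, demote→Q2. Q0=[] Q1=[P3,P4,P5] Q2=[P2]
t=24-29: P3@Q1 runs 5, rem=2, quantum used, demote→Q2. Q0=[] Q1=[P4,P5] Q2=[P2,P3]
t=29-31: P4@Q1 runs 2, rem=0, completes. Q0=[] Q1=[P5] Q2=[P2,P3]
t=31-34: P5@Q1 runs 3, rem=0, completes. Q0=[] Q1=[] Q2=[P2,P3]
t=34-37: P2@Q2 runs 3, rem=0, completes. Q0=[] Q1=[] Q2=[P3]
t=37-39: P3@Q2 runs 2, rem=0, completes. Q0=[] Q1=[] Q2=[]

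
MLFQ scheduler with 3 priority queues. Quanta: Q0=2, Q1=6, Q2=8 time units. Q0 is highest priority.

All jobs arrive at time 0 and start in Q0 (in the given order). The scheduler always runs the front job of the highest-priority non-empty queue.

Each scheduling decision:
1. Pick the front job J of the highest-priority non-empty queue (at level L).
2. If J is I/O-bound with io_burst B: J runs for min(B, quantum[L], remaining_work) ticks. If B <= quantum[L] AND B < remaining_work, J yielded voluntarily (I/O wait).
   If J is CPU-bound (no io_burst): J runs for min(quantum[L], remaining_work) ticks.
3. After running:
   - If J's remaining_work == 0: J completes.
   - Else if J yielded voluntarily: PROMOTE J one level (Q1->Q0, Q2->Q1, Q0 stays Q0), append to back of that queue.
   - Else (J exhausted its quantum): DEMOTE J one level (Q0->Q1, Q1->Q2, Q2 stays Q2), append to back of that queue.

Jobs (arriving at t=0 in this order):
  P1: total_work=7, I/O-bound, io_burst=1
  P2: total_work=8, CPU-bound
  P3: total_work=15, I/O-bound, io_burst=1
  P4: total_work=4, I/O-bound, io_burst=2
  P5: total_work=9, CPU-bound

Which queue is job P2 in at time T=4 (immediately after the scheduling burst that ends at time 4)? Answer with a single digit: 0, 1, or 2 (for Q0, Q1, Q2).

Answer: 1

Derivation:
t=0-1: P1@Q0 runs 1, rem=6, I/O yield, promote→Q0. Q0=[P2,P3,P4,P5,P1] Q1=[] Q2=[]
t=1-3: P2@Q0 runs 2, rem=6, quantum used, demote→Q1. Q0=[P3,P4,P5,P1] Q1=[P2] Q2=[]
t=3-4: P3@Q0 runs 1, rem=14, I/O yield, promote→Q0. Q0=[P4,P5,P1,P3] Q1=[P2] Q2=[]
t=4-6: P4@Q0 runs 2, rem=2, I/O yield, promote→Q0. Q0=[P5,P1,P3,P4] Q1=[P2] Q2=[]
t=6-8: P5@Q0 runs 2, rem=7, quantum used, demote→Q1. Q0=[P1,P3,P4] Q1=[P2,P5] Q2=[]
t=8-9: P1@Q0 runs 1, rem=5, I/O yield, promote→Q0. Q0=[P3,P4,P1] Q1=[P2,P5] Q2=[]
t=9-10: P3@Q0 runs 1, rem=13, I/O yield, promote→Q0. Q0=[P4,P1,P3] Q1=[P2,P5] Q2=[]
t=10-12: P4@Q0 runs 2, rem=0, completes. Q0=[P1,P3] Q1=[P2,P5] Q2=[]
t=12-13: P1@Q0 runs 1, rem=4, I/O yield, promote→Q0. Q0=[P3,P1] Q1=[P2,P5] Q2=[]
t=13-14: P3@Q0 runs 1, rem=12, I/O yield, promote→Q0. Q0=[P1,P3] Q1=[P2,P5] Q2=[]
t=14-15: P1@Q0 runs 1, rem=3, I/O yield, promote→Q0. Q0=[P3,P1] Q1=[P2,P5] Q2=[]
t=15-16: P3@Q0 runs 1, rem=11, I/O yield, promote→Q0. Q0=[P1,P3] Q1=[P2,P5] Q2=[]
t=16-17: P1@Q0 runs 1, rem=2, I/O yield, promote→Q0. Q0=[P3,P1] Q1=[P2,P5] Q2=[]
t=17-18: P3@Q0 runs 1, rem=10, I/O yield, promote→Q0. Q0=[P1,P3] Q1=[P2,P5] Q2=[]
t=18-19: P1@Q0 runs 1, rem=1, I/O yield, promote→Q0. Q0=[P3,P1] Q1=[P2,P5] Q2=[]
t=19-20: P3@Q0 runs 1, rem=9, I/O yield, promote→Q0. Q0=[P1,P3] Q1=[P2,P5] Q2=[]
t=20-21: P1@Q0 runs 1, rem=0, completes. Q0=[P3] Q1=[P2,P5] Q2=[]
t=21-22: P3@Q0 runs 1, rem=8, I/O yield, promote→Q0. Q0=[P3] Q1=[P2,P5] Q2=[]
t=22-23: P3@Q0 runs 1, rem=7, I/O yield, promote→Q0. Q0=[P3] Q1=[P2,P5] Q2=[]
t=23-24: P3@Q0 runs 1, rem=6, I/O yield, promote→Q0. Q0=[P3] Q1=[P2,P5] Q2=[]
t=24-25: P3@Q0 runs 1, rem=5, I/O yield, promote→Q0. Q0=[P3] Q1=[P2,P5] Q2=[]
t=25-26: P3@Q0 runs 1, rem=4, I/O yield, promote→Q0. Q0=[P3] Q1=[P2,P5] Q2=[]
t=26-27: P3@Q0 runs 1, rem=3, I/O yield, promote→Q0. Q0=[P3] Q1=[P2,P5] Q2=[]
t=27-28: P3@Q0 runs 1, rem=2, I/O yield, promote→Q0. Q0=[P3] Q1=[P2,P5] Q2=[]
t=28-29: P3@Q0 runs 1, rem=1, I/O yield, promote→Q0. Q0=[P3] Q1=[P2,P5] Q2=[]
t=29-30: P3@Q0 runs 1, rem=0, completes. Q0=[] Q1=[P2,P5] Q2=[]
t=30-36: P2@Q1 runs 6, rem=0, completes. Q0=[] Q1=[P5] Q2=[]
t=36-42: P5@Q1 runs 6, rem=1, quantum used, demote→Q2. Q0=[] Q1=[] Q2=[P5]
t=42-43: P5@Q2 runs 1, rem=0, completes. Q0=[] Q1=[] Q2=[]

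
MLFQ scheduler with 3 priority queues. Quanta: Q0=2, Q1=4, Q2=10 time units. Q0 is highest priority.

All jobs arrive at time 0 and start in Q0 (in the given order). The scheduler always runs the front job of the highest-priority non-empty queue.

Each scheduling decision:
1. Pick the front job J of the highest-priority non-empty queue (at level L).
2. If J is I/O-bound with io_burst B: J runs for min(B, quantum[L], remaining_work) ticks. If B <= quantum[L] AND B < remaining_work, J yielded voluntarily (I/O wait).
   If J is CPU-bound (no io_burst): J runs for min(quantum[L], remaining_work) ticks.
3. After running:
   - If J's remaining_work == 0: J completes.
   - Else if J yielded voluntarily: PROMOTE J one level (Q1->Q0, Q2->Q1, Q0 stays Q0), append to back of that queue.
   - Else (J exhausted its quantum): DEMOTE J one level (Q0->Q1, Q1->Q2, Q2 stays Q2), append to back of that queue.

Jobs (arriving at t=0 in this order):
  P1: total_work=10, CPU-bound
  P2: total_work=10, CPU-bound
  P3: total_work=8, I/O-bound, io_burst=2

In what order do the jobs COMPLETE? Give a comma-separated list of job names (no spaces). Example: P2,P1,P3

Answer: P3,P1,P2

Derivation:
t=0-2: P1@Q0 runs 2, rem=8, quantum used, demote→Q1. Q0=[P2,P3] Q1=[P1] Q2=[]
t=2-4: P2@Q0 runs 2, rem=8, quantum used, demote→Q1. Q0=[P3] Q1=[P1,P2] Q2=[]
t=4-6: P3@Q0 runs 2, rem=6, I/O yield, promote→Q0. Q0=[P3] Q1=[P1,P2] Q2=[]
t=6-8: P3@Q0 runs 2, rem=4, I/O yield, promote→Q0. Q0=[P3] Q1=[P1,P2] Q2=[]
t=8-10: P3@Q0 runs 2, rem=2, I/O yield, promote→Q0. Q0=[P3] Q1=[P1,P2] Q2=[]
t=10-12: P3@Q0 runs 2, rem=0, completes. Q0=[] Q1=[P1,P2] Q2=[]
t=12-16: P1@Q1 runs 4, rem=4, quantum used, demote→Q2. Q0=[] Q1=[P2] Q2=[P1]
t=16-20: P2@Q1 runs 4, rem=4, quantum used, demote→Q2. Q0=[] Q1=[] Q2=[P1,P2]
t=20-24: P1@Q2 runs 4, rem=0, completes. Q0=[] Q1=[] Q2=[P2]
t=24-28: P2@Q2 runs 4, rem=0, completes. Q0=[] Q1=[] Q2=[]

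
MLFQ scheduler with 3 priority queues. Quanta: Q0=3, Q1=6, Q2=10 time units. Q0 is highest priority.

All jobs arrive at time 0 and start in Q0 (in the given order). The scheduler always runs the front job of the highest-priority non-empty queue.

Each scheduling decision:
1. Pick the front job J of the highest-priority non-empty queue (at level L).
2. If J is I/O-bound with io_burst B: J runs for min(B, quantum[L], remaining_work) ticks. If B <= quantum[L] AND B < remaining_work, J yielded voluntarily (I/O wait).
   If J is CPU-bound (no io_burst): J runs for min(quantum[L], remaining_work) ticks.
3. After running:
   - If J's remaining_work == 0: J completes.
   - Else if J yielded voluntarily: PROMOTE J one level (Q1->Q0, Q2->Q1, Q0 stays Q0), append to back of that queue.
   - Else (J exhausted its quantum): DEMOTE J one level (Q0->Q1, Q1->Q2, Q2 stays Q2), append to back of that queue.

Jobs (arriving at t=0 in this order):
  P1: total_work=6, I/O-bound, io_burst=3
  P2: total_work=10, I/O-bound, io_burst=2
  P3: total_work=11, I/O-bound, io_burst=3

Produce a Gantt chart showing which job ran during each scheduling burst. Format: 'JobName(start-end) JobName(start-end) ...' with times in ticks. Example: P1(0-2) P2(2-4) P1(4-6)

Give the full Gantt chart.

t=0-3: P1@Q0 runs 3, rem=3, I/O yield, promote→Q0. Q0=[P2,P3,P1] Q1=[] Q2=[]
t=3-5: P2@Q0 runs 2, rem=8, I/O yield, promote→Q0. Q0=[P3,P1,P2] Q1=[] Q2=[]
t=5-8: P3@Q0 runs 3, rem=8, I/O yield, promote→Q0. Q0=[P1,P2,P3] Q1=[] Q2=[]
t=8-11: P1@Q0 runs 3, rem=0, completes. Q0=[P2,P3] Q1=[] Q2=[]
t=11-13: P2@Q0 runs 2, rem=6, I/O yield, promote→Q0. Q0=[P3,P2] Q1=[] Q2=[]
t=13-16: P3@Q0 runs 3, rem=5, I/O yield, promote→Q0. Q0=[P2,P3] Q1=[] Q2=[]
t=16-18: P2@Q0 runs 2, rem=4, I/O yield, promote→Q0. Q0=[P3,P2] Q1=[] Q2=[]
t=18-21: P3@Q0 runs 3, rem=2, I/O yield, promote→Q0. Q0=[P2,P3] Q1=[] Q2=[]
t=21-23: P2@Q0 runs 2, rem=2, I/O yield, promote→Q0. Q0=[P3,P2] Q1=[] Q2=[]
t=23-25: P3@Q0 runs 2, rem=0, completes. Q0=[P2] Q1=[] Q2=[]
t=25-27: P2@Q0 runs 2, rem=0, completes. Q0=[] Q1=[] Q2=[]

Answer: P1(0-3) P2(3-5) P3(5-8) P1(8-11) P2(11-13) P3(13-16) P2(16-18) P3(18-21) P2(21-23) P3(23-25) P2(25-27)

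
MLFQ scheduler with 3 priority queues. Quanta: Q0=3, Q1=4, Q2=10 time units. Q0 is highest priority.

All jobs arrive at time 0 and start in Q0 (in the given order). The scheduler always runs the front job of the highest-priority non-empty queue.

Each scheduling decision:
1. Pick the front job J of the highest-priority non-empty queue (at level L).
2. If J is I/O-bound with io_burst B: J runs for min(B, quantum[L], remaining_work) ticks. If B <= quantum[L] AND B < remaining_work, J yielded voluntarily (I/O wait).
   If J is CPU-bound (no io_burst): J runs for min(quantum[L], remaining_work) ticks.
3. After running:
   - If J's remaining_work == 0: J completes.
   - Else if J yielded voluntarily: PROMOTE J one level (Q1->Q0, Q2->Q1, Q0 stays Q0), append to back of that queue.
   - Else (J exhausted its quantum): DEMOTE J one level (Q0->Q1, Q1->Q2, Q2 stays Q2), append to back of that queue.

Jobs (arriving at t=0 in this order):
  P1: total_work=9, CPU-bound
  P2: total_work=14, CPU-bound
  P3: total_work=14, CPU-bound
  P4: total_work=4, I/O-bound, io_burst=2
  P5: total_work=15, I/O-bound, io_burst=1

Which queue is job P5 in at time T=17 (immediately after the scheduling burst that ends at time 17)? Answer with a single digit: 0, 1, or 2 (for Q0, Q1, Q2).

t=0-3: P1@Q0 runs 3, rem=6, quantum used, demote→Q1. Q0=[P2,P3,P4,P5] Q1=[P1] Q2=[]
t=3-6: P2@Q0 runs 3, rem=11, quantum used, demote→Q1. Q0=[P3,P4,P5] Q1=[P1,P2] Q2=[]
t=6-9: P3@Q0 runs 3, rem=11, quantum used, demote→Q1. Q0=[P4,P5] Q1=[P1,P2,P3] Q2=[]
t=9-11: P4@Q0 runs 2, rem=2, I/O yield, promote→Q0. Q0=[P5,P4] Q1=[P1,P2,P3] Q2=[]
t=11-12: P5@Q0 runs 1, rem=14, I/O yield, promote→Q0. Q0=[P4,P5] Q1=[P1,P2,P3] Q2=[]
t=12-14: P4@Q0 runs 2, rem=0, completes. Q0=[P5] Q1=[P1,P2,P3] Q2=[]
t=14-15: P5@Q0 runs 1, rem=13, I/O yield, promote→Q0. Q0=[P5] Q1=[P1,P2,P3] Q2=[]
t=15-16: P5@Q0 runs 1, rem=12, I/O yield, promote→Q0. Q0=[P5] Q1=[P1,P2,P3] Q2=[]
t=16-17: P5@Q0 runs 1, rem=11, I/O yield, promote→Q0. Q0=[P5] Q1=[P1,P2,P3] Q2=[]
t=17-18: P5@Q0 runs 1, rem=10, I/O yield, promote→Q0. Q0=[P5] Q1=[P1,P2,P3] Q2=[]
t=18-19: P5@Q0 runs 1, rem=9, I/O yield, promote→Q0. Q0=[P5] Q1=[P1,P2,P3] Q2=[]
t=19-20: P5@Q0 runs 1, rem=8, I/O yield, promote→Q0. Q0=[P5] Q1=[P1,P2,P3] Q2=[]
t=20-21: P5@Q0 runs 1, rem=7, I/O yield, promote→Q0. Q0=[P5] Q1=[P1,P2,P3] Q2=[]
t=21-22: P5@Q0 runs 1, rem=6, I/O yield, promote→Q0. Q0=[P5] Q1=[P1,P2,P3] Q2=[]
t=22-23: P5@Q0 runs 1, rem=5, I/O yield, promote→Q0. Q0=[P5] Q1=[P1,P2,P3] Q2=[]
t=23-24: P5@Q0 runs 1, rem=4, I/O yield, promote→Q0. Q0=[P5] Q1=[P1,P2,P3] Q2=[]
t=24-25: P5@Q0 runs 1, rem=3, I/O yield, promote→Q0. Q0=[P5] Q1=[P1,P2,P3] Q2=[]
t=25-26: P5@Q0 runs 1, rem=2, I/O yield, promote→Q0. Q0=[P5] Q1=[P1,P2,P3] Q2=[]
t=26-27: P5@Q0 runs 1, rem=1, I/O yield, promote→Q0. Q0=[P5] Q1=[P1,P2,P3] Q2=[]
t=27-28: P5@Q0 runs 1, rem=0, completes. Q0=[] Q1=[P1,P2,P3] Q2=[]
t=28-32: P1@Q1 runs 4, rem=2, quantum used, demote→Q2. Q0=[] Q1=[P2,P3] Q2=[P1]
t=32-36: P2@Q1 runs 4, rem=7, quantum used, demote→Q2. Q0=[] Q1=[P3] Q2=[P1,P2]
t=36-40: P3@Q1 runs 4, rem=7, quantum used, demote→Q2. Q0=[] Q1=[] Q2=[P1,P2,P3]
t=40-42: P1@Q2 runs 2, rem=0, completes. Q0=[] Q1=[] Q2=[P2,P3]
t=42-49: P2@Q2 runs 7, rem=0, completes. Q0=[] Q1=[] Q2=[P3]
t=49-56: P3@Q2 runs 7, rem=0, completes. Q0=[] Q1=[] Q2=[]

Answer: 0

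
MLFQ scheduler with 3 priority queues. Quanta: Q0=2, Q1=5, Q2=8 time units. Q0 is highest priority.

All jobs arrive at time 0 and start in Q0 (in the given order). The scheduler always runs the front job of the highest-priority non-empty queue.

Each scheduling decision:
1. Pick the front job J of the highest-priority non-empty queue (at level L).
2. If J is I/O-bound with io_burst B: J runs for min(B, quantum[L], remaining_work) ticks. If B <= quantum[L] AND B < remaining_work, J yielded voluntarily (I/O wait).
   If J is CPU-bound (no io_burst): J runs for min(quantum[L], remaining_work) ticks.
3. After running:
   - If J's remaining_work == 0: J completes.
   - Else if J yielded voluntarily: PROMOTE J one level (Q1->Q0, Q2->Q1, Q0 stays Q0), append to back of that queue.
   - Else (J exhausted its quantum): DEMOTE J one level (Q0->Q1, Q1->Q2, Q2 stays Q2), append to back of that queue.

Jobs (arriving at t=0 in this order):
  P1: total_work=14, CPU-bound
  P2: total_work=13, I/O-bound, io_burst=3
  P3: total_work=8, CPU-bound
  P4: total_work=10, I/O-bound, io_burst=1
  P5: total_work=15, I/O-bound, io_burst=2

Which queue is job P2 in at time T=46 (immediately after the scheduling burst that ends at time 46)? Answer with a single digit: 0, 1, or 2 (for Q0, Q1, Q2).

t=0-2: P1@Q0 runs 2, rem=12, quantum used, demote→Q1. Q0=[P2,P3,P4,P5] Q1=[P1] Q2=[]
t=2-4: P2@Q0 runs 2, rem=11, quantum used, demote→Q1. Q0=[P3,P4,P5] Q1=[P1,P2] Q2=[]
t=4-6: P3@Q0 runs 2, rem=6, quantum used, demote→Q1. Q0=[P4,P5] Q1=[P1,P2,P3] Q2=[]
t=6-7: P4@Q0 runs 1, rem=9, I/O yield, promote→Q0. Q0=[P5,P4] Q1=[P1,P2,P3] Q2=[]
t=7-9: P5@Q0 runs 2, rem=13, I/O yield, promote→Q0. Q0=[P4,P5] Q1=[P1,P2,P3] Q2=[]
t=9-10: P4@Q0 runs 1, rem=8, I/O yield, promote→Q0. Q0=[P5,P4] Q1=[P1,P2,P3] Q2=[]
t=10-12: P5@Q0 runs 2, rem=11, I/O yield, promote→Q0. Q0=[P4,P5] Q1=[P1,P2,P3] Q2=[]
t=12-13: P4@Q0 runs 1, rem=7, I/O yield, promote→Q0. Q0=[P5,P4] Q1=[P1,P2,P3] Q2=[]
t=13-15: P5@Q0 runs 2, rem=9, I/O yield, promote→Q0. Q0=[P4,P5] Q1=[P1,P2,P3] Q2=[]
t=15-16: P4@Q0 runs 1, rem=6, I/O yield, promote→Q0. Q0=[P5,P4] Q1=[P1,P2,P3] Q2=[]
t=16-18: P5@Q0 runs 2, rem=7, I/O yield, promote→Q0. Q0=[P4,P5] Q1=[P1,P2,P3] Q2=[]
t=18-19: P4@Q0 runs 1, rem=5, I/O yield, promote→Q0. Q0=[P5,P4] Q1=[P1,P2,P3] Q2=[]
t=19-21: P5@Q0 runs 2, rem=5, I/O yield, promote→Q0. Q0=[P4,P5] Q1=[P1,P2,P3] Q2=[]
t=21-22: P4@Q0 runs 1, rem=4, I/O yield, promote→Q0. Q0=[P5,P4] Q1=[P1,P2,P3] Q2=[]
t=22-24: P5@Q0 runs 2, rem=3, I/O yield, promote→Q0. Q0=[P4,P5] Q1=[P1,P2,P3] Q2=[]
t=24-25: P4@Q0 runs 1, rem=3, I/O yield, promote→Q0. Q0=[P5,P4] Q1=[P1,P2,P3] Q2=[]
t=25-27: P5@Q0 runs 2, rem=1, I/O yield, promote→Q0. Q0=[P4,P5] Q1=[P1,P2,P3] Q2=[]
t=27-28: P4@Q0 runs 1, rem=2, I/O yield, promote→Q0. Q0=[P5,P4] Q1=[P1,P2,P3] Q2=[]
t=28-29: P5@Q0 runs 1, rem=0, completes. Q0=[P4] Q1=[P1,P2,P3] Q2=[]
t=29-30: P4@Q0 runs 1, rem=1, I/O yield, promote→Q0. Q0=[P4] Q1=[P1,P2,P3] Q2=[]
t=30-31: P4@Q0 runs 1, rem=0, completes. Q0=[] Q1=[P1,P2,P3] Q2=[]
t=31-36: P1@Q1 runs 5, rem=7, quantum used, demote→Q2. Q0=[] Q1=[P2,P3] Q2=[P1]
t=36-39: P2@Q1 runs 3, rem=8, I/O yield, promote→Q0. Q0=[P2] Q1=[P3] Q2=[P1]
t=39-41: P2@Q0 runs 2, rem=6, quantum used, demote→Q1. Q0=[] Q1=[P3,P2] Q2=[P1]
t=41-46: P3@Q1 runs 5, rem=1, quantum used, demote→Q2. Q0=[] Q1=[P2] Q2=[P1,P3]
t=46-49: P2@Q1 runs 3, rem=3, I/O yield, promote→Q0. Q0=[P2] Q1=[] Q2=[P1,P3]
t=49-51: P2@Q0 runs 2, rem=1, quantum used, demote→Q1. Q0=[] Q1=[P2] Q2=[P1,P3]
t=51-52: P2@Q1 runs 1, rem=0, completes. Q0=[] Q1=[] Q2=[P1,P3]
t=52-59: P1@Q2 runs 7, rem=0, completes. Q0=[] Q1=[] Q2=[P3]
t=59-60: P3@Q2 runs 1, rem=0, completes. Q0=[] Q1=[] Q2=[]

Answer: 1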